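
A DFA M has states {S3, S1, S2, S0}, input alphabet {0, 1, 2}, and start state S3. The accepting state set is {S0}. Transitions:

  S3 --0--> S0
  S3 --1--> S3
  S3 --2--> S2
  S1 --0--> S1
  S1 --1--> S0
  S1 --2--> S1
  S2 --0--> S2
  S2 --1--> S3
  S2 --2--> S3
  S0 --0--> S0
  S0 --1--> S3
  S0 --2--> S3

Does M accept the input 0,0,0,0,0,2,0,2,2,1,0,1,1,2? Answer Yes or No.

No

S3 → S0 → S0 → S0 → S0 → S0 → S3 → S0 → S3 → S2 → S3 → S0 → S3 → S3 → S2
End state S2 is not accepting.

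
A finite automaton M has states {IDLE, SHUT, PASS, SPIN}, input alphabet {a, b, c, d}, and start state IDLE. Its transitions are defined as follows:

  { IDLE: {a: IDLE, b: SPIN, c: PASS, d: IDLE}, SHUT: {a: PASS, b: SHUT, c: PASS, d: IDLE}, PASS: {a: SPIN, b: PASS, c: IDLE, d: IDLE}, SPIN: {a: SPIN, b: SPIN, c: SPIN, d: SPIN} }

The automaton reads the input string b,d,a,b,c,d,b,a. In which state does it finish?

Trace: IDLE -b-> SPIN -d-> SPIN -a-> SPIN -b-> SPIN -c-> SPIN -d-> SPIN -b-> SPIN -a-> SPIN

SPIN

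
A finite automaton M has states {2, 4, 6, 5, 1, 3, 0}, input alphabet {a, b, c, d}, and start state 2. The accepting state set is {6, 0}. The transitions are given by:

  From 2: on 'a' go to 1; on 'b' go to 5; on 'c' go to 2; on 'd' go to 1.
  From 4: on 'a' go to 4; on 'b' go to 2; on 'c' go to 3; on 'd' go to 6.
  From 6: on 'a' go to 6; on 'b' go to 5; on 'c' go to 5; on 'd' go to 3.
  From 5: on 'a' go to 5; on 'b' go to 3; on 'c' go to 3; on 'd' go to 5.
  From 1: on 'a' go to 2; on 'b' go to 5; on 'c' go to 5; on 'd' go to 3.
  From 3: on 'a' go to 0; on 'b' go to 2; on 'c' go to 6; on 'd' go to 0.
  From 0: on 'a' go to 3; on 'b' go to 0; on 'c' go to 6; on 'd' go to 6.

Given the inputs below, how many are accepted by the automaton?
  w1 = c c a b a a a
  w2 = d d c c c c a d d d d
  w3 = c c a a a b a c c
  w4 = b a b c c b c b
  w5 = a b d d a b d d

w1:
  start at 2
  read 'c': 2 → 2
  read 'c': 2 → 2
  read 'a': 2 → 1
  read 'b': 1 → 5
  read 'a': 5 → 5
  read 'a': 5 → 5
  read 'a': 5 → 5
  end 5, rejected
w2:
  start at 2
  read 'd': 2 → 1
  read 'd': 1 → 3
  read 'c': 3 → 6
  read 'c': 6 → 5
  read 'c': 5 → 3
  read 'c': 3 → 6
  read 'a': 6 → 6
  read 'd': 6 → 3
  read 'd': 3 → 0
  read 'd': 0 → 6
  read 'd': 6 → 3
  end 3, rejected
w3:
  start at 2
  read 'c': 2 → 2
  read 'c': 2 → 2
  read 'a': 2 → 1
  read 'a': 1 → 2
  read 'a': 2 → 1
  read 'b': 1 → 5
  read 'a': 5 → 5
  read 'c': 5 → 3
  read 'c': 3 → 6
  end 6, accepted
w4:
  start at 2
  read 'b': 2 → 5
  read 'a': 5 → 5
  read 'b': 5 → 3
  read 'c': 3 → 6
  read 'c': 6 → 5
  read 'b': 5 → 3
  read 'c': 3 → 6
  read 'b': 6 → 5
  end 5, rejected
w5:
  start at 2
  read 'a': 2 → 1
  read 'b': 1 → 5
  read 'd': 5 → 5
  read 'd': 5 → 5
  read 'a': 5 → 5
  read 'b': 5 → 3
  read 'd': 3 → 0
  read 'd': 0 → 6
  end 6, accepted

2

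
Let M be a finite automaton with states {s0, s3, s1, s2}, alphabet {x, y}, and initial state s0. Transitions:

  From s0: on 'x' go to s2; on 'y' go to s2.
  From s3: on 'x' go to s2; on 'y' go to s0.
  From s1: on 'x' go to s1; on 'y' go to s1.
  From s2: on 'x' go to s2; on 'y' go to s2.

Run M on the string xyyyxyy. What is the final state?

Trace: s0 -x-> s2 -y-> s2 -y-> s2 -y-> s2 -x-> s2 -y-> s2 -y-> s2

s2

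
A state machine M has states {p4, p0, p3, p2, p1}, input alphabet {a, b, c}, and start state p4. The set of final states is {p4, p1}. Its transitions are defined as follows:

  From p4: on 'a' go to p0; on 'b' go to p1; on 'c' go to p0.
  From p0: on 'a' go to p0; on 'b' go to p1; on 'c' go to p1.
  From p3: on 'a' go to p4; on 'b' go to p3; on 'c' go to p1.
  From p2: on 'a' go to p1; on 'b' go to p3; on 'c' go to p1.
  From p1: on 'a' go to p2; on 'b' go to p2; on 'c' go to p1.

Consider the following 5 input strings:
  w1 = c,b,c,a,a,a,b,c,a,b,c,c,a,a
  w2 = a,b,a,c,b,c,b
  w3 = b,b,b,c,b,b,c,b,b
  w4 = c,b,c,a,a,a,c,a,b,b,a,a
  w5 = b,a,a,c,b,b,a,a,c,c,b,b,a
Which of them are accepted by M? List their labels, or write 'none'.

w1, w5

w1:
  start at p4
  read 'c': p4 → p0
  read 'b': p0 → p1
  read 'c': p1 → p1
  read 'a': p1 → p2
  read 'a': p2 → p1
  read 'a': p1 → p2
  read 'b': p2 → p3
  read 'c': p3 → p1
  read 'a': p1 → p2
  read 'b': p2 → p3
  read 'c': p3 → p1
  read 'c': p1 → p1
  read 'a': p1 → p2
  read 'a': p2 → p1
  end p1, accepted
w2:
  start at p4
  read 'a': p4 → p0
  read 'b': p0 → p1
  read 'a': p1 → p2
  read 'c': p2 → p1
  read 'b': p1 → p2
  read 'c': p2 → p1
  read 'b': p1 → p2
  end p2, rejected
w3:
  start at p4
  read 'b': p4 → p1
  read 'b': p1 → p2
  read 'b': p2 → p3
  read 'c': p3 → p1
  read 'b': p1 → p2
  read 'b': p2 → p3
  read 'c': p3 → p1
  read 'b': p1 → p2
  read 'b': p2 → p3
  end p3, rejected
w4:
  start at p4
  read 'c': p4 → p0
  read 'b': p0 → p1
  read 'c': p1 → p1
  read 'a': p1 → p2
  read 'a': p2 → p1
  read 'a': p1 → p2
  read 'c': p2 → p1
  read 'a': p1 → p2
  read 'b': p2 → p3
  read 'b': p3 → p3
  read 'a': p3 → p4
  read 'a': p4 → p0
  end p0, rejected
w5:
  start at p4
  read 'b': p4 → p1
  read 'a': p1 → p2
  read 'a': p2 → p1
  read 'c': p1 → p1
  read 'b': p1 → p2
  read 'b': p2 → p3
  read 'a': p3 → p4
  read 'a': p4 → p0
  read 'c': p0 → p1
  read 'c': p1 → p1
  read 'b': p1 → p2
  read 'b': p2 → p3
  read 'a': p3 → p4
  end p4, accepted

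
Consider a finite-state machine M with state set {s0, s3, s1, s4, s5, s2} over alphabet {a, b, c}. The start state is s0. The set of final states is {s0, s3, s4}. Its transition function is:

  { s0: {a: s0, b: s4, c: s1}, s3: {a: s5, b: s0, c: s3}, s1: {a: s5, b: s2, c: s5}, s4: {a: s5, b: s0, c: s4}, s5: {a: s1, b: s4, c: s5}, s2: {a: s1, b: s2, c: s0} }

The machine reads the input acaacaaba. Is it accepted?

No

s0 → s0 → s1 → s5 → s1 → s5 → s1 → s5 → s4 → s5
End state s5 is not accepting.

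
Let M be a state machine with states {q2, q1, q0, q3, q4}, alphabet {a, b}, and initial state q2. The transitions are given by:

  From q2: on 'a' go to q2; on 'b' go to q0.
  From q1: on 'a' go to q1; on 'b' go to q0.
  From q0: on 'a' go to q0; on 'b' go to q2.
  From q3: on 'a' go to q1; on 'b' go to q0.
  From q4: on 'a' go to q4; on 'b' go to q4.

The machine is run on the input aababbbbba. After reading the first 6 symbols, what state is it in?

Trace: q2 -a-> q2 -a-> q2 -b-> q0 -a-> q0 -b-> q2 -b-> q0
After 6 symbols: q0.

q0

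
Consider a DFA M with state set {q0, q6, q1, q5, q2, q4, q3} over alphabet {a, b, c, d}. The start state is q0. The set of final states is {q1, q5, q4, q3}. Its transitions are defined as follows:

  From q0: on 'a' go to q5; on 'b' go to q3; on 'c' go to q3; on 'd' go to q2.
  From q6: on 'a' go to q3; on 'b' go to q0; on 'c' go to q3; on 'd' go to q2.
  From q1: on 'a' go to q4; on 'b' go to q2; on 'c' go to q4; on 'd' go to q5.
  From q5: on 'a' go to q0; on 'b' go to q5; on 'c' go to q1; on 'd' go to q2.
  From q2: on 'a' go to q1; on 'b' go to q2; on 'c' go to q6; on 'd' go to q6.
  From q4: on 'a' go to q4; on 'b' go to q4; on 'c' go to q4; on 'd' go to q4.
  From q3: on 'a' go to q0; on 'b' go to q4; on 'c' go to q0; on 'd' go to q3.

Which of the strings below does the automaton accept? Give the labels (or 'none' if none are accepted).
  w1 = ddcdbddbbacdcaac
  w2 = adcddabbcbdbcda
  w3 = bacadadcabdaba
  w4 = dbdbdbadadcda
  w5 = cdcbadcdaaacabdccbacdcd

w1, w2, w3, w4, w5

w1: q0 → q2 → q6 → q3 → q3 → q4 → q4 → q4 → q4 → q4 → q4 → q4 → q4 → q4 → q4 → q4 → q4  → end q4, accepted
w2: q0 → q5 → q2 → q6 → q2 → q6 → q3 → q4 → q4 → q4 → q4 → q4 → q4 → q4 → q4 → q4  → end q4, accepted
w3: q0 → q3 → q0 → q3 → q0 → q2 → q1 → q5 → q1 → q4 → q4 → q4 → q4 → q4 → q4  → end q4, accepted
w4: q0 → q2 → q2 → q6 → q0 → q2 → q2 → q1 → q5 → q0 → q2 → q6 → q2 → q1  → end q1, accepted
w5: q0 → q3 → q3 → q0 → q3 → q0 → q2 → q6 → q2 → q1 → q4 → q4 → q4 → q4 → q4 → q4 → q4 → q4 → q4 → q4 → q4 → q4 → q4 → q4  → end q4, accepted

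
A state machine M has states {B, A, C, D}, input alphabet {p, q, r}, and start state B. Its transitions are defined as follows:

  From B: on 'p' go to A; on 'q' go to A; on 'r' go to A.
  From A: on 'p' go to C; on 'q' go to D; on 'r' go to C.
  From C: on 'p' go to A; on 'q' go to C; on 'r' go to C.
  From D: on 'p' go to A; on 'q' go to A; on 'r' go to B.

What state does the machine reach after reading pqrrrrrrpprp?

A

start at B
read 'p': B → A
read 'q': A → D
read 'r': D → B
read 'r': B → A
read 'r': A → C
read 'r': C → C
read 'r': C → C
read 'r': C → C
read 'p': C → A
read 'p': A → C
read 'r': C → C
read 'p': C → A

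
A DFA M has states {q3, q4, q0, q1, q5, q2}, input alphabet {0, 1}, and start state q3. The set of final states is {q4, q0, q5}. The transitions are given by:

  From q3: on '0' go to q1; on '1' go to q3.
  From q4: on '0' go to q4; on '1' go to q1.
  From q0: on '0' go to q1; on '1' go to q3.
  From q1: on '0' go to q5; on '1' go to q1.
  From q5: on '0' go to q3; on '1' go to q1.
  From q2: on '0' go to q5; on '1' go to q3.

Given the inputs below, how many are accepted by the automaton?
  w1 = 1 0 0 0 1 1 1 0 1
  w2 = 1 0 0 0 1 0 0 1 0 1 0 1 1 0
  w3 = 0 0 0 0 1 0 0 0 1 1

w1: Trace: q3 -1-> q3 -0-> q1 -0-> q5 -0-> q3 -1-> q3 -1-> q3 -1-> q3 -0-> q1 -1-> q1  → end q1, rejected
w2: Trace: q3 -1-> q3 -0-> q1 -0-> q5 -0-> q3 -1-> q3 -0-> q1 -0-> q5 -1-> q1 -0-> q5 -1-> q1 -0-> q5 -1-> q1 -1-> q1 -0-> q5  → end q5, accepted
w3: Trace: q3 -0-> q1 -0-> q5 -0-> q3 -0-> q1 -1-> q1 -0-> q5 -0-> q3 -0-> q1 -1-> q1 -1-> q1  → end q1, rejected

1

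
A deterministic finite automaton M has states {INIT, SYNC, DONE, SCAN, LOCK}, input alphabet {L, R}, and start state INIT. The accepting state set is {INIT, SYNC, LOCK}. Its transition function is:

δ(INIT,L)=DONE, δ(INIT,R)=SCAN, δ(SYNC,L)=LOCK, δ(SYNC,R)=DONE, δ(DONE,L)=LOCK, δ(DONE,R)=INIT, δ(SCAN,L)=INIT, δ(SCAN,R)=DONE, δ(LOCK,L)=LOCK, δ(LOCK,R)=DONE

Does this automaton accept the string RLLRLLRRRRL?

Yes

Trace: INIT -R-> SCAN -L-> INIT -L-> DONE -R-> INIT -L-> DONE -L-> LOCK -R-> DONE -R-> INIT -R-> SCAN -R-> DONE -L-> LOCK
End state LOCK is accepting.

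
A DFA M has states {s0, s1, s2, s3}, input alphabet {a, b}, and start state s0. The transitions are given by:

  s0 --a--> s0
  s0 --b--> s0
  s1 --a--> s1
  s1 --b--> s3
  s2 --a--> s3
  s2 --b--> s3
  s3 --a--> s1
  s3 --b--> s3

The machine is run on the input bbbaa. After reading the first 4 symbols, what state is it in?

s0

start at s0
read 'b': s0 → s0
read 'b': s0 → s0
read 'b': s0 → s0
read 'a': s0 → s0
After 4 symbols: s0.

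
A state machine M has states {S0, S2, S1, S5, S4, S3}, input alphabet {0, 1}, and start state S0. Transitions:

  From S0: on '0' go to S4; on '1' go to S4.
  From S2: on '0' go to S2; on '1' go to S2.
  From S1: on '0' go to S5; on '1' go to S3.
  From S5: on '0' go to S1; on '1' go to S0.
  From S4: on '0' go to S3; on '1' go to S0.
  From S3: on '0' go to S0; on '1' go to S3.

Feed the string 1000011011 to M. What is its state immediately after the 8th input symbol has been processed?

S0

start at S0
read '1': S0 → S4
read '0': S4 → S3
read '0': S3 → S0
read '0': S0 → S4
read '0': S4 → S3
read '1': S3 → S3
read '1': S3 → S3
read '0': S3 → S0
After 8 symbols: S0.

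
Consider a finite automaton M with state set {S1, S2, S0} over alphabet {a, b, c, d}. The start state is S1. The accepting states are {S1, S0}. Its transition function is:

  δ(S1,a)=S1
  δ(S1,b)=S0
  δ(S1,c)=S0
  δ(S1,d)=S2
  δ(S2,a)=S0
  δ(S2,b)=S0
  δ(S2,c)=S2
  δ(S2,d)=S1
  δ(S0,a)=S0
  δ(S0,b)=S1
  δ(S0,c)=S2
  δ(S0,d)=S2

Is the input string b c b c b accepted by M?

Yes

start at S1
read 'b': S1 → S0
read 'c': S0 → S2
read 'b': S2 → S0
read 'c': S0 → S2
read 'b': S2 → S0
End state S0 is accepting.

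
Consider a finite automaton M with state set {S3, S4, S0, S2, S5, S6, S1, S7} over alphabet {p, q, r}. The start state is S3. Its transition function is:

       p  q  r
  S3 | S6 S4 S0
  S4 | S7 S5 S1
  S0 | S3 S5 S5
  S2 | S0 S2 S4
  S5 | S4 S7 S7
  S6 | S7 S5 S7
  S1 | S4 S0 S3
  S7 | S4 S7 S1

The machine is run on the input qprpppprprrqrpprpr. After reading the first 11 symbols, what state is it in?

S3 → S4 → S7 → S1 → S4 → S7 → S4 → S7 → S1 → S4 → S1 → S3
After 11 symbols: S3.

S3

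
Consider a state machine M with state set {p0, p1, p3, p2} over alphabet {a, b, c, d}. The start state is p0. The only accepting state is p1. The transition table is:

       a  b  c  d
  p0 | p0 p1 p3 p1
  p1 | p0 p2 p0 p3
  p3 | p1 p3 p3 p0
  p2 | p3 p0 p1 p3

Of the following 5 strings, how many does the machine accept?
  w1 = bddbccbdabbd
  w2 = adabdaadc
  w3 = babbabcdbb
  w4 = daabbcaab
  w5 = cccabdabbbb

1

w1: Trace: p0 -b-> p1 -d-> p3 -d-> p0 -b-> p1 -c-> p0 -c-> p3 -b-> p3 -d-> p0 -a-> p0 -b-> p1 -b-> p2 -d-> p3  → end p3, rejected
w2: Trace: p0 -a-> p0 -d-> p1 -a-> p0 -b-> p1 -d-> p3 -a-> p1 -a-> p0 -d-> p1 -c-> p0  → end p0, rejected
w3: Trace: p0 -b-> p1 -a-> p0 -b-> p1 -b-> p2 -a-> p3 -b-> p3 -c-> p3 -d-> p0 -b-> p1 -b-> p2  → end p2, rejected
w4: Trace: p0 -d-> p1 -a-> p0 -a-> p0 -b-> p1 -b-> p2 -c-> p1 -a-> p0 -a-> p0 -b-> p1  → end p1, accepted
w5: Trace: p0 -c-> p3 -c-> p3 -c-> p3 -a-> p1 -b-> p2 -d-> p3 -a-> p1 -b-> p2 -b-> p0 -b-> p1 -b-> p2  → end p2, rejected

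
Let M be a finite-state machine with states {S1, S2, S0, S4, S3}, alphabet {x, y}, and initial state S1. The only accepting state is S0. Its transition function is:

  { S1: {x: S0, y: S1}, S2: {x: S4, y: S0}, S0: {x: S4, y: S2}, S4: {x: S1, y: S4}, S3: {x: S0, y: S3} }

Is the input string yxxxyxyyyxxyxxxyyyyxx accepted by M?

S1 → S1 → S0 → S4 → S1 → S1 → S0 → S2 → S0 → S2 → S4 → S1 → S1 → S0 → S4 → S1 → S1 → S1 → S1 → S1 → S0 → S4
End state S4 is not accepting.

No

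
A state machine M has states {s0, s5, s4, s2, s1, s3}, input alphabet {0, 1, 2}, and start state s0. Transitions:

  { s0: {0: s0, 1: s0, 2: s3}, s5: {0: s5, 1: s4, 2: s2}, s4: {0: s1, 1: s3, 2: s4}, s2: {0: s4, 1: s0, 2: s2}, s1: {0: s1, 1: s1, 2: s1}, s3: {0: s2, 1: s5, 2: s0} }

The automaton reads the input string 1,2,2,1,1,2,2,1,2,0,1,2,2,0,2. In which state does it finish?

s3

s0 → s0 → s3 → s0 → s0 → s0 → s3 → s0 → s0 → s3 → s2 → s0 → s3 → s0 → s0 → s3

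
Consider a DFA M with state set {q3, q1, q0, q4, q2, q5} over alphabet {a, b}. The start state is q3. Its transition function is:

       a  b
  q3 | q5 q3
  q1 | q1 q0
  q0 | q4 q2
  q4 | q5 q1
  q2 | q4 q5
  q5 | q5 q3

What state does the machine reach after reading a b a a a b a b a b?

start at q3
read 'a': q3 → q5
read 'b': q5 → q3
read 'a': q3 → q5
read 'a': q5 → q5
read 'a': q5 → q5
read 'b': q5 → q3
read 'a': q3 → q5
read 'b': q5 → q3
read 'a': q3 → q5
read 'b': q5 → q3

q3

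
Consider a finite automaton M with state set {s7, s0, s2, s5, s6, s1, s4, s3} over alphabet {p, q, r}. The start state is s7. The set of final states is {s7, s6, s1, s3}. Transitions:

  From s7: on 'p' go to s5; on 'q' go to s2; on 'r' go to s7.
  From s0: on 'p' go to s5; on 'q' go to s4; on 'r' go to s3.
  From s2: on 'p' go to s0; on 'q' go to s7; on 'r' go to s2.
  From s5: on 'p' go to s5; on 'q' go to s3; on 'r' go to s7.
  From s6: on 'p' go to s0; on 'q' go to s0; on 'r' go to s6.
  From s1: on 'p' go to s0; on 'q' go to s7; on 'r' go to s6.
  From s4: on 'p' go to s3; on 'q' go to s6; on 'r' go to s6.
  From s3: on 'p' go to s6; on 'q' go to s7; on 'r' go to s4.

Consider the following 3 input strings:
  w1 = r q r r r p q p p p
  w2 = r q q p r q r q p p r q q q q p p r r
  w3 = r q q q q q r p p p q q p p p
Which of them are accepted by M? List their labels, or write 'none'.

w2

w1: Trace: s7 -r-> s7 -q-> s2 -r-> s2 -r-> s2 -r-> s2 -p-> s0 -q-> s4 -p-> s3 -p-> s6 -p-> s0  → end s0, rejected
w2: Trace: s7 -r-> s7 -q-> s2 -q-> s7 -p-> s5 -r-> s7 -q-> s2 -r-> s2 -q-> s7 -p-> s5 -p-> s5 -r-> s7 -q-> s2 -q-> s7 -q-> s2 -q-> s7 -p-> s5 -p-> s5 -r-> s7 -r-> s7  → end s7, accepted
w3: Trace: s7 -r-> s7 -q-> s2 -q-> s7 -q-> s2 -q-> s7 -q-> s2 -r-> s2 -p-> s0 -p-> s5 -p-> s5 -q-> s3 -q-> s7 -p-> s5 -p-> s5 -p-> s5  → end s5, rejected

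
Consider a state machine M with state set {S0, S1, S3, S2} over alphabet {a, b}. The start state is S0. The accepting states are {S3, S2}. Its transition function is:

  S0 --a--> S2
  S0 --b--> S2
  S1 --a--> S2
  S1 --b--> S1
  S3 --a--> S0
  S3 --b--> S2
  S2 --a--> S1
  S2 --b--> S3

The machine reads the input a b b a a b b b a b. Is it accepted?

Yes

Trace: S0 -a-> S2 -b-> S3 -b-> S2 -a-> S1 -a-> S2 -b-> S3 -b-> S2 -b-> S3 -a-> S0 -b-> S2
End state S2 is accepting.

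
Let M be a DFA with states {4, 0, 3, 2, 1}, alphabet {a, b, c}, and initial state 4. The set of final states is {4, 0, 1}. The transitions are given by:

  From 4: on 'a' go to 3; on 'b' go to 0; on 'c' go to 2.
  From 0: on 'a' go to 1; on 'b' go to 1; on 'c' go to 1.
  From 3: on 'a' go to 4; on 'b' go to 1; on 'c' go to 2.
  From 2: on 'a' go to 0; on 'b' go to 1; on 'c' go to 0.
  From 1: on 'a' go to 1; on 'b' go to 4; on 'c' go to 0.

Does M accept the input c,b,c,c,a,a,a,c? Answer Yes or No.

Yes

start at 4
read 'c': 4 → 2
read 'b': 2 → 1
read 'c': 1 → 0
read 'c': 0 → 1
read 'a': 1 → 1
read 'a': 1 → 1
read 'a': 1 → 1
read 'c': 1 → 0
End state 0 is accepting.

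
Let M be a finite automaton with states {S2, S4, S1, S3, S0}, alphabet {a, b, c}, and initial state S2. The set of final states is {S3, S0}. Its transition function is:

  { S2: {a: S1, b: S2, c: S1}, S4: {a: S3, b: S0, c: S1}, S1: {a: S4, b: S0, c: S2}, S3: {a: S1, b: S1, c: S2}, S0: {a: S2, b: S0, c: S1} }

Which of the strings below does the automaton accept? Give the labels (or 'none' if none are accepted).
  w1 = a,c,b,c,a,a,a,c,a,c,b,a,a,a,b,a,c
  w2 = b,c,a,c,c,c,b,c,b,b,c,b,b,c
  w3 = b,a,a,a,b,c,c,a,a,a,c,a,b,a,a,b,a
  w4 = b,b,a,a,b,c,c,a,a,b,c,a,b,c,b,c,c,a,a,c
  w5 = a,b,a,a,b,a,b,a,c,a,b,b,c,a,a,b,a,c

none

w1:
  start at S2
  read 'a': S2 → S1
  read 'c': S1 → S2
  read 'b': S2 → S2
  read 'c': S2 → S1
  read 'a': S1 → S4
  read 'a': S4 → S3
  read 'a': S3 → S1
  read 'c': S1 → S2
  read 'a': S2 → S1
  read 'c': S1 → S2
  read 'b': S2 → S2
  read 'a': S2 → S1
  read 'a': S1 → S4
  read 'a': S4 → S3
  read 'b': S3 → S1
  read 'a': S1 → S4
  read 'c': S4 → S1
  end S1, rejected
w2:
  start at S2
  read 'b': S2 → S2
  read 'c': S2 → S1
  read 'a': S1 → S4
  read 'c': S4 → S1
  read 'c': S1 → S2
  read 'c': S2 → S1
  read 'b': S1 → S0
  read 'c': S0 → S1
  read 'b': S1 → S0
  read 'b': S0 → S0
  read 'c': S0 → S1
  read 'b': S1 → S0
  read 'b': S0 → S0
  read 'c': S0 → S1
  end S1, rejected
w3:
  start at S2
  read 'b': S2 → S2
  read 'a': S2 → S1
  read 'a': S1 → S4
  read 'a': S4 → S3
  read 'b': S3 → S1
  read 'c': S1 → S2
  read 'c': S2 → S1
  read 'a': S1 → S4
  read 'a': S4 → S3
  read 'a': S3 → S1
  read 'c': S1 → S2
  read 'a': S2 → S1
  read 'b': S1 → S0
  read 'a': S0 → S2
  read 'a': S2 → S1
  read 'b': S1 → S0
  read 'a': S0 → S2
  end S2, rejected
w4:
  start at S2
  read 'b': S2 → S2
  read 'b': S2 → S2
  read 'a': S2 → S1
  read 'a': S1 → S4
  read 'b': S4 → S0
  read 'c': S0 → S1
  read 'c': S1 → S2
  read 'a': S2 → S1
  read 'a': S1 → S4
  read 'b': S4 → S0
  read 'c': S0 → S1
  read 'a': S1 → S4
  read 'b': S4 → S0
  read 'c': S0 → S1
  read 'b': S1 → S0
  read 'c': S0 → S1
  read 'c': S1 → S2
  read 'a': S2 → S1
  read 'a': S1 → S4
  read 'c': S4 → S1
  end S1, rejected
w5:
  start at S2
  read 'a': S2 → S1
  read 'b': S1 → S0
  read 'a': S0 → S2
  read 'a': S2 → S1
  read 'b': S1 → S0
  read 'a': S0 → S2
  read 'b': S2 → S2
  read 'a': S2 → S1
  read 'c': S1 → S2
  read 'a': S2 → S1
  read 'b': S1 → S0
  read 'b': S0 → S0
  read 'c': S0 → S1
  read 'a': S1 → S4
  read 'a': S4 → S3
  read 'b': S3 → S1
  read 'a': S1 → S4
  read 'c': S4 → S1
  end S1, rejected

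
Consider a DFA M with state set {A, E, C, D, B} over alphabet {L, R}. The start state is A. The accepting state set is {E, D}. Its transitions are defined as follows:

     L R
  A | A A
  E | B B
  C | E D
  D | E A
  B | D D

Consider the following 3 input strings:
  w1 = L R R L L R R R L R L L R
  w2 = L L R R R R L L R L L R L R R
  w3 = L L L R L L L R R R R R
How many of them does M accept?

0

w1:
  start at A
  read 'L': A → A
  read 'R': A → A
  read 'R': A → A
  read 'L': A → A
  read 'L': A → A
  read 'R': A → A
  read 'R': A → A
  read 'R': A → A
  read 'L': A → A
  read 'R': A → A
  read 'L': A → A
  read 'L': A → A
  read 'R': A → A
  end A, rejected
w2:
  start at A
  read 'L': A → A
  read 'L': A → A
  read 'R': A → A
  read 'R': A → A
  read 'R': A → A
  read 'R': A → A
  read 'L': A → A
  read 'L': A → A
  read 'R': A → A
  read 'L': A → A
  read 'L': A → A
  read 'R': A → A
  read 'L': A → A
  read 'R': A → A
  read 'R': A → A
  end A, rejected
w3:
  start at A
  read 'L': A → A
  read 'L': A → A
  read 'L': A → A
  read 'R': A → A
  read 'L': A → A
  read 'L': A → A
  read 'L': A → A
  read 'R': A → A
  read 'R': A → A
  read 'R': A → A
  read 'R': A → A
  read 'R': A → A
  end A, rejected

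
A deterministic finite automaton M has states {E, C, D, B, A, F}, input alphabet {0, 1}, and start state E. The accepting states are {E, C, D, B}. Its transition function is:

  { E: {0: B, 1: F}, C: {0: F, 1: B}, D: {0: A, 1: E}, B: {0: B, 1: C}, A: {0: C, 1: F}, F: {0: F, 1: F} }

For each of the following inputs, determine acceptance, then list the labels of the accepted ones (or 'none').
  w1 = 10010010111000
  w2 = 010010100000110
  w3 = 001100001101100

w3

w1: Trace: E -1-> F -0-> F -0-> F -1-> F -0-> F -0-> F -1-> F -0-> F -1-> F -1-> F -1-> F -0-> F -0-> F -0-> F  → end F, rejected
w2: Trace: E -0-> B -1-> C -0-> F -0-> F -1-> F -0-> F -1-> F -0-> F -0-> F -0-> F -0-> F -0-> F -1-> F -1-> F -0-> F  → end F, rejected
w3: Trace: E -0-> B -0-> B -1-> C -1-> B -0-> B -0-> B -0-> B -0-> B -1-> C -1-> B -0-> B -1-> C -1-> B -0-> B -0-> B  → end B, accepted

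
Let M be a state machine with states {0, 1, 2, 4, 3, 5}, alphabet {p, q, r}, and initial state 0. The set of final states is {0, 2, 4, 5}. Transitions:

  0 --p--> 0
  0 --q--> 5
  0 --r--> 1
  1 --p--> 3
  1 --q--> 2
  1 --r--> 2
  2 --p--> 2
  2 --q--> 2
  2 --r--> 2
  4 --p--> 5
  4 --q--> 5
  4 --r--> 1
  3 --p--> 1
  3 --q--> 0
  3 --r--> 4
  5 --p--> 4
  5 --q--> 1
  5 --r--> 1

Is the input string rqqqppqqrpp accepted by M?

0 → 1 → 2 → 2 → 2 → 2 → 2 → 2 → 2 → 2 → 2 → 2
End state 2 is accepting.

Yes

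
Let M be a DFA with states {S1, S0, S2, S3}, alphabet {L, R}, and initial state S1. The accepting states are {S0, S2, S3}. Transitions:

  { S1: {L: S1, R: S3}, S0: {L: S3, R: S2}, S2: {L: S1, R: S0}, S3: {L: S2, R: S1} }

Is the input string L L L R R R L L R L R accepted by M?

Yes

Trace: S1 -L-> S1 -L-> S1 -L-> S1 -R-> S3 -R-> S1 -R-> S3 -L-> S2 -L-> S1 -R-> S3 -L-> S2 -R-> S0
End state S0 is accepting.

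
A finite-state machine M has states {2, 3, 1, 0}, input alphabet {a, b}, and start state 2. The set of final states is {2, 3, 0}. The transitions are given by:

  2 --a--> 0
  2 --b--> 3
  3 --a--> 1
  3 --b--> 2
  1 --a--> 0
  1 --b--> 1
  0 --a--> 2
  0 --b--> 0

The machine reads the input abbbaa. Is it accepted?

start at 2
read 'a': 2 → 0
read 'b': 0 → 0
read 'b': 0 → 0
read 'b': 0 → 0
read 'a': 0 → 2
read 'a': 2 → 0
End state 0 is accepting.

Yes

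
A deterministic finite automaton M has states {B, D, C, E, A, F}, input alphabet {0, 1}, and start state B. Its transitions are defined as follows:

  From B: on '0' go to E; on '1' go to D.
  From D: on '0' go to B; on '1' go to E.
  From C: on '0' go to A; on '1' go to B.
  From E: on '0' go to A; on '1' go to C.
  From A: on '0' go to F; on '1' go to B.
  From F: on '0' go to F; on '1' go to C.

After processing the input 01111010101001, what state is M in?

B → E → C → B → D → E → A → B → E → C → A → B → E → A → B

B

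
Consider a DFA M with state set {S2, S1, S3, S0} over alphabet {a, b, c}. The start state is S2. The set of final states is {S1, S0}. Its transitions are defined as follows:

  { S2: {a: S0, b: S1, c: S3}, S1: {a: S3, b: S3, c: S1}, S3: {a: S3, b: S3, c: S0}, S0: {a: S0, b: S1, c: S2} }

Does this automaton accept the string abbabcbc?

Yes

start at S2
read 'a': S2 → S0
read 'b': S0 → S1
read 'b': S1 → S3
read 'a': S3 → S3
read 'b': S3 → S3
read 'c': S3 → S0
read 'b': S0 → S1
read 'c': S1 → S1
End state S1 is accepting.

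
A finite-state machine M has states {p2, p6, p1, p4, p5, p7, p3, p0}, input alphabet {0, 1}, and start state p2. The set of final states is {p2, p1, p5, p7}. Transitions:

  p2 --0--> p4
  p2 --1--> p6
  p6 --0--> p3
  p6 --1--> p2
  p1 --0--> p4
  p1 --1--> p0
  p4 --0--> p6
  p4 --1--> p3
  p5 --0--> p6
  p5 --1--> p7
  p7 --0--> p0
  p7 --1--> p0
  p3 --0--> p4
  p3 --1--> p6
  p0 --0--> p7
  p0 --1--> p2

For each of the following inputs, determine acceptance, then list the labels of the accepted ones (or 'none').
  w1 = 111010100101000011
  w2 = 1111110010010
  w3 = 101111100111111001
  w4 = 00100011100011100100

none

w1: Trace: p2 -1-> p6 -1-> p2 -1-> p6 -0-> p3 -1-> p6 -0-> p3 -1-> p6 -0-> p3 -0-> p4 -1-> p3 -0-> p4 -1-> p3 -0-> p4 -0-> p6 -0-> p3 -0-> p4 -1-> p3 -1-> p6  → end p6, rejected
w2: Trace: p2 -1-> p6 -1-> p2 -1-> p6 -1-> p2 -1-> p6 -1-> p2 -0-> p4 -0-> p6 -1-> p2 -0-> p4 -0-> p6 -1-> p2 -0-> p4  → end p4, rejected
w3: Trace: p2 -1-> p6 -0-> p3 -1-> p6 -1-> p2 -1-> p6 -1-> p2 -1-> p6 -0-> p3 -0-> p4 -1-> p3 -1-> p6 -1-> p2 -1-> p6 -1-> p2 -1-> p6 -0-> p3 -0-> p4 -1-> p3  → end p3, rejected
w4: Trace: p2 -0-> p4 -0-> p6 -1-> p2 -0-> p4 -0-> p6 -0-> p3 -1-> p6 -1-> p2 -1-> p6 -0-> p3 -0-> p4 -0-> p6 -1-> p2 -1-> p6 -1-> p2 -0-> p4 -0-> p6 -1-> p2 -0-> p4 -0-> p6  → end p6, rejected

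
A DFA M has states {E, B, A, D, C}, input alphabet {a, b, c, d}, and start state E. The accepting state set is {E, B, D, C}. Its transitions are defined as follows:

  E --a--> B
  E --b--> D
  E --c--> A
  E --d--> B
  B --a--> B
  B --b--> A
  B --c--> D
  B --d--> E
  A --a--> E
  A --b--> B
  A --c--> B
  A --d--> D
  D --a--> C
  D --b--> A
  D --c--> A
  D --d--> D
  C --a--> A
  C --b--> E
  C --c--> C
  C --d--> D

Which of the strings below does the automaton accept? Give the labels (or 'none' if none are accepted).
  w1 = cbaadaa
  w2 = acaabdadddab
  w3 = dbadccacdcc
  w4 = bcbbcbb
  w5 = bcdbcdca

w1:
  start at E
  read 'c': E → A
  read 'b': A → B
  read 'a': B → B
  read 'a': B → B
  read 'd': B → E
  read 'a': E → B
  read 'a': B → B
  end B, accepted
w2:
  start at E
  read 'a': E → B
  read 'c': B → D
  read 'a': D → C
  read 'a': C → A
  read 'b': A → B
  read 'd': B → E
  read 'a': E → B
  read 'd': B → E
  read 'd': E → B
  read 'd': B → E
  read 'a': E → B
  read 'b': B → A
  end A, rejected
w3:
  start at E
  read 'd': E → B
  read 'b': B → A
  read 'a': A → E
  read 'd': E → B
  read 'c': B → D
  read 'c': D → A
  read 'a': A → E
  read 'c': E → A
  read 'd': A → D
  read 'c': D → A
  read 'c': A → B
  end B, accepted
w4:
  start at E
  read 'b': E → D
  read 'c': D → A
  read 'b': A → B
  read 'b': B → A
  read 'c': A → B
  read 'b': B → A
  read 'b': A → B
  end B, accepted
w5:
  start at E
  read 'b': E → D
  read 'c': D → A
  read 'd': A → D
  read 'b': D → A
  read 'c': A → B
  read 'd': B → E
  read 'c': E → A
  read 'a': A → E
  end E, accepted

w1, w3, w4, w5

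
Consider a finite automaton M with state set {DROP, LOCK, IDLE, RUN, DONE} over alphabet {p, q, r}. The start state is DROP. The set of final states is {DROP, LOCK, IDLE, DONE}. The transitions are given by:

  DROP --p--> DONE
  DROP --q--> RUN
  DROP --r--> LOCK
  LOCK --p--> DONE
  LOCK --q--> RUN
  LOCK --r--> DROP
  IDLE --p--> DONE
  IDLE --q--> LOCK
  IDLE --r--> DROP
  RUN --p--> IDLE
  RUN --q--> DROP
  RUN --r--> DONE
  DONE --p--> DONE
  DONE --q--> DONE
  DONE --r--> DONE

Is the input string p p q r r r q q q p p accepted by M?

Yes

start at DROP
read 'p': DROP → DONE
read 'p': DONE → DONE
read 'q': DONE → DONE
read 'r': DONE → DONE
read 'r': DONE → DONE
read 'r': DONE → DONE
read 'q': DONE → DONE
read 'q': DONE → DONE
read 'q': DONE → DONE
read 'p': DONE → DONE
read 'p': DONE → DONE
End state DONE is accepting.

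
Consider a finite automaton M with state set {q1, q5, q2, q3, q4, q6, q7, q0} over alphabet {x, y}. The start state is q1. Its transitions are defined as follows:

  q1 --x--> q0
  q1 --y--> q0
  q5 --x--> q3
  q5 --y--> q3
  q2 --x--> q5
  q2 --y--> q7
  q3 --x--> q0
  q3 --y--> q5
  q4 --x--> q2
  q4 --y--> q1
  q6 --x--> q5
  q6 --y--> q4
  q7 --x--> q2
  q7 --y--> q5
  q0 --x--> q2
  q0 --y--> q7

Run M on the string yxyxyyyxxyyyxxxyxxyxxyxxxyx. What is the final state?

q0

Trace: q1 -y-> q0 -x-> q2 -y-> q7 -x-> q2 -y-> q7 -y-> q5 -y-> q3 -x-> q0 -x-> q2 -y-> q7 -y-> q5 -y-> q3 -x-> q0 -x-> q2 -x-> q5 -y-> q3 -x-> q0 -x-> q2 -y-> q7 -x-> q2 -x-> q5 -y-> q3 -x-> q0 -x-> q2 -x-> q5 -y-> q3 -x-> q0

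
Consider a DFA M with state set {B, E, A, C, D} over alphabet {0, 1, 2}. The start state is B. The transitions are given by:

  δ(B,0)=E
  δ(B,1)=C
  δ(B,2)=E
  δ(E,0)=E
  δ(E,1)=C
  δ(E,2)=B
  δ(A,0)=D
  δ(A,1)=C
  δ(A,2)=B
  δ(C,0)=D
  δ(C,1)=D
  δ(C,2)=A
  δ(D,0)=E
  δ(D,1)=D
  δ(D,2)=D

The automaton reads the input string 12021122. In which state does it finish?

D

B → C → A → D → D → D → D → D → D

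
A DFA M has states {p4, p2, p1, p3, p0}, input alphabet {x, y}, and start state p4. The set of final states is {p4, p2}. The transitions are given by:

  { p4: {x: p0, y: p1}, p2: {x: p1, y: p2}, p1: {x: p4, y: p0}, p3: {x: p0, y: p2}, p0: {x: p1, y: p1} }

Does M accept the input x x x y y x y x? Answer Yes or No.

start at p4
read 'x': p4 → p0
read 'x': p0 → p1
read 'x': p1 → p4
read 'y': p4 → p1
read 'y': p1 → p0
read 'x': p0 → p1
read 'y': p1 → p0
read 'x': p0 → p1
End state p1 is not accepting.

No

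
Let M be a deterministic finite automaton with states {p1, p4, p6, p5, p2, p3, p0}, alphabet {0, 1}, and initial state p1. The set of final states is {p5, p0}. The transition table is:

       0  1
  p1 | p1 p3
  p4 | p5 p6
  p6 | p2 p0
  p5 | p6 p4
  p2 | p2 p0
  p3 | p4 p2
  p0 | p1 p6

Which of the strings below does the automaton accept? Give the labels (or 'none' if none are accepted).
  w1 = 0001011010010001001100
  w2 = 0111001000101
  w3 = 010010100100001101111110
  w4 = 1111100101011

w1: p1 → p1 → p1 → p1 → p3 → p4 → p6 → p0 → p1 → p3 → p4 → p5 → p4 → p5 → p6 → p2 → p0 → p1 → p1 → p3 → p2 → p2 → p2  → end p2, rejected
w2: p1 → p1 → p3 → p2 → p0 → p1 → p1 → p3 → p4 → p5 → p6 → p0 → p1 → p3  → end p3, rejected
w3: p1 → p1 → p3 → p4 → p5 → p4 → p5 → p4 → p5 → p6 → p0 → p1 → p1 → p1 → p1 → p3 → p2 → p2 → p0 → p6 → p0 → p6 → p0 → p6 → p2  → end p2, rejected
w4: p1 → p3 → p2 → p0 → p6 → p0 → p1 → p1 → p3 → p4 → p6 → p2 → p0 → p6  → end p6, rejected

none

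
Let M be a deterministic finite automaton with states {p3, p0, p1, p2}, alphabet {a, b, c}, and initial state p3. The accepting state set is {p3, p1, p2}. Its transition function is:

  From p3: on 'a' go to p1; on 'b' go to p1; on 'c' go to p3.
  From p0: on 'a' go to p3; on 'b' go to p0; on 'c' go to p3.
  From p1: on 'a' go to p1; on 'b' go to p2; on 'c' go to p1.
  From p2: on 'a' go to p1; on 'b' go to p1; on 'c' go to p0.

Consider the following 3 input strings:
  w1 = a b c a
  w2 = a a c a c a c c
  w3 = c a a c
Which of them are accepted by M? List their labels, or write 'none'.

w1, w2, w3

w1:
  start at p3
  read 'a': p3 → p1
  read 'b': p1 → p2
  read 'c': p2 → p0
  read 'a': p0 → p3
  end p3, accepted
w2:
  start at p3
  read 'a': p3 → p1
  read 'a': p1 → p1
  read 'c': p1 → p1
  read 'a': p1 → p1
  read 'c': p1 → p1
  read 'a': p1 → p1
  read 'c': p1 → p1
  read 'c': p1 → p1
  end p1, accepted
w3:
  start at p3
  read 'c': p3 → p3
  read 'a': p3 → p1
  read 'a': p1 → p1
  read 'c': p1 → p1
  end p1, accepted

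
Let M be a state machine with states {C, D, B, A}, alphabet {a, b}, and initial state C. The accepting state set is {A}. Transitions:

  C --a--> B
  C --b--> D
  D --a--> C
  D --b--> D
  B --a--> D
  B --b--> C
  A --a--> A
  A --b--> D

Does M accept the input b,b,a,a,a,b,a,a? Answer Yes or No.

Trace: C -b-> D -b-> D -a-> C -a-> B -a-> D -b-> D -a-> C -a-> B
End state B is not accepting.

No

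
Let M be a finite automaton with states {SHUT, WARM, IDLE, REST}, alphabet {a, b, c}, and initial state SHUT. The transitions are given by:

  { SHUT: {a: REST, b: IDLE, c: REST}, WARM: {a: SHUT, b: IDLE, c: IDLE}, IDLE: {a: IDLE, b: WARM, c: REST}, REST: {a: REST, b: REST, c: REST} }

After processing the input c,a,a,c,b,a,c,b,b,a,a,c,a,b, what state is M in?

REST

SHUT → REST → REST → REST → REST → REST → REST → REST → REST → REST → REST → REST → REST → REST → REST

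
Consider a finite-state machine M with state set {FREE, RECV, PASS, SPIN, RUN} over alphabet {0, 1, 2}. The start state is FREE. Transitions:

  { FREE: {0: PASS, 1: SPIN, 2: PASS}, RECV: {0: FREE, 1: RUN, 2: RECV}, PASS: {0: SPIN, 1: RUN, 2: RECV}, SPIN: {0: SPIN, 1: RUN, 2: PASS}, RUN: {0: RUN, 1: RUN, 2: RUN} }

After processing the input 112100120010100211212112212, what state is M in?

RUN

start at FREE
read '1': FREE → SPIN
read '1': SPIN → RUN
read '2': RUN → RUN
read '1': RUN → RUN
read '0': RUN → RUN
read '0': RUN → RUN
read '1': RUN → RUN
read '2': RUN → RUN
read '0': RUN → RUN
read '0': RUN → RUN
read '1': RUN → RUN
read '0': RUN → RUN
read '1': RUN → RUN
read '0': RUN → RUN
read '0': RUN → RUN
read '2': RUN → RUN
read '1': RUN → RUN
read '1': RUN → RUN
read '2': RUN → RUN
read '1': RUN → RUN
read '2': RUN → RUN
read '1': RUN → RUN
read '1': RUN → RUN
read '2': RUN → RUN
read '2': RUN → RUN
read '1': RUN → RUN
read '2': RUN → RUN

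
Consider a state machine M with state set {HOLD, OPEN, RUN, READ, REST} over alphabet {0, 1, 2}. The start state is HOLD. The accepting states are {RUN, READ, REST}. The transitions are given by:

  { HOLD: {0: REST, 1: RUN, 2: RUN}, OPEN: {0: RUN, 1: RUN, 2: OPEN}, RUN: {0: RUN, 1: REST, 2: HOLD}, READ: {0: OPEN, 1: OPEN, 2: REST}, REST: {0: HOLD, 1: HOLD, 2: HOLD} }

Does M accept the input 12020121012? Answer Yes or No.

Trace: HOLD -1-> RUN -2-> HOLD -0-> REST -2-> HOLD -0-> REST -1-> HOLD -2-> RUN -1-> REST -0-> HOLD -1-> RUN -2-> HOLD
End state HOLD is not accepting.

No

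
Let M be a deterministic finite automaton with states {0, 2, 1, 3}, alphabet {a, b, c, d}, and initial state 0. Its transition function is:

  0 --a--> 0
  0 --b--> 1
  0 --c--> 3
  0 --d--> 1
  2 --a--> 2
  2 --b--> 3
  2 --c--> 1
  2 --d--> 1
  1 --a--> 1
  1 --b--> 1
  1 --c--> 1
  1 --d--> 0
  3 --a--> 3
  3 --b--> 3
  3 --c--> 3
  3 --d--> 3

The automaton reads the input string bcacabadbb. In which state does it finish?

1

Trace: 0 -b-> 1 -c-> 1 -a-> 1 -c-> 1 -a-> 1 -b-> 1 -a-> 1 -d-> 0 -b-> 1 -b-> 1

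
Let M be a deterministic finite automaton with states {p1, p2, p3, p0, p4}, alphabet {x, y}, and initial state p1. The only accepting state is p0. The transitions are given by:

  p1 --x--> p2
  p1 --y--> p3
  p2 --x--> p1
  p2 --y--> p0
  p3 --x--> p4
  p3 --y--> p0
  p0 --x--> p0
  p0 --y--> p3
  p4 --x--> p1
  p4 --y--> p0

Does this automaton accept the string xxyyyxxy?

p1 → p2 → p1 → p3 → p0 → p3 → p4 → p1 → p3
End state p3 is not accepting.

No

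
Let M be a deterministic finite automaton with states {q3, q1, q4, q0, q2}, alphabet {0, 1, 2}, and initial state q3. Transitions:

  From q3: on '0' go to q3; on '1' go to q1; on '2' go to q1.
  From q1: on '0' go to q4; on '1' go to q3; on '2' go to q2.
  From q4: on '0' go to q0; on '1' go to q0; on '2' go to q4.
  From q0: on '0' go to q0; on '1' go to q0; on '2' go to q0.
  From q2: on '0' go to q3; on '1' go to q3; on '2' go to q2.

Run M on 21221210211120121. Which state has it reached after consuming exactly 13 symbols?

start at q3
read '2': q3 → q1
read '1': q1 → q3
read '2': q3 → q1
read '2': q1 → q2
read '1': q2 → q3
read '2': q3 → q1
read '1': q1 → q3
read '0': q3 → q3
read '2': q3 → q1
read '1': q1 → q3
read '1': q3 → q1
read '1': q1 → q3
read '2': q3 → q1
After 13 symbols: q1.

q1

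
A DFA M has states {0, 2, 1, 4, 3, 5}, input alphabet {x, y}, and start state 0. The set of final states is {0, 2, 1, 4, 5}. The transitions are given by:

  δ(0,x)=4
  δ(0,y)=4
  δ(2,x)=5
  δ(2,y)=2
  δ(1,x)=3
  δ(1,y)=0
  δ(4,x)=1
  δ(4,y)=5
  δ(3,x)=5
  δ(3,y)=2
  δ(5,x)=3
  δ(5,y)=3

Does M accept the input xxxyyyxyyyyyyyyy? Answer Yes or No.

start at 0
read 'x': 0 → 4
read 'x': 4 → 1
read 'x': 1 → 3
read 'y': 3 → 2
read 'y': 2 → 2
read 'y': 2 → 2
read 'x': 2 → 5
read 'y': 5 → 3
read 'y': 3 → 2
read 'y': 2 → 2
read 'y': 2 → 2
read 'y': 2 → 2
read 'y': 2 → 2
read 'y': 2 → 2
read 'y': 2 → 2
read 'y': 2 → 2
End state 2 is accepting.

Yes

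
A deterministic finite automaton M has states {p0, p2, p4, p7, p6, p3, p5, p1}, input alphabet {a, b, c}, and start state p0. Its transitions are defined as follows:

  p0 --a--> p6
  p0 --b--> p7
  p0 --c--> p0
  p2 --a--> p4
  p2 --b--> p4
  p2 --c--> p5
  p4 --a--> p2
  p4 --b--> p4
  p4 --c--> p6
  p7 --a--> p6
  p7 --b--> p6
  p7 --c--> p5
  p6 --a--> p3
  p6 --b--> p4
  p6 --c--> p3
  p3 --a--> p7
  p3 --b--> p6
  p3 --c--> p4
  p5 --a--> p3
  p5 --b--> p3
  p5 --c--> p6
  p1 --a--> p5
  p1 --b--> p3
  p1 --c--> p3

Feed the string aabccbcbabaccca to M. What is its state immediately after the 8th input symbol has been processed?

Trace: p0 -a-> p6 -a-> p3 -b-> p6 -c-> p3 -c-> p4 -b-> p4 -c-> p6 -b-> p4
After 8 symbols: p4.

p4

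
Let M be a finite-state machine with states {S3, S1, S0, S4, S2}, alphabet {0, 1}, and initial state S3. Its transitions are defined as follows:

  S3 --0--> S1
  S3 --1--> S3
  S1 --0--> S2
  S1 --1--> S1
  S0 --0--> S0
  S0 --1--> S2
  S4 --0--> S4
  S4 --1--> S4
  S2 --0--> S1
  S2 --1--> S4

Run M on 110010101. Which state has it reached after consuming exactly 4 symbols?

S2

S3 → S3 → S3 → S1 → S2
After 4 symbols: S2.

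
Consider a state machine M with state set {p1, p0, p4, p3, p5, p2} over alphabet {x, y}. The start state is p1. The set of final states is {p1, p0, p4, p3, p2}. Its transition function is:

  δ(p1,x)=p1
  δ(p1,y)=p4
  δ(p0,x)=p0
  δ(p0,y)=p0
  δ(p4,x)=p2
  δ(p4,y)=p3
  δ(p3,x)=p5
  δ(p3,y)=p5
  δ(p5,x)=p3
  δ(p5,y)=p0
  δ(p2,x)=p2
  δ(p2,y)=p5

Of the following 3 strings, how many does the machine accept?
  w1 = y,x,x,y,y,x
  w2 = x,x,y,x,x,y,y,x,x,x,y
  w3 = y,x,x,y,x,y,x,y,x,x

w1: Trace: p1 -y-> p4 -x-> p2 -x-> p2 -y-> p5 -y-> p0 -x-> p0  → end p0, accepted
w2: Trace: p1 -x-> p1 -x-> p1 -y-> p4 -x-> p2 -x-> p2 -y-> p5 -y-> p0 -x-> p0 -x-> p0 -x-> p0 -y-> p0  → end p0, accepted
w3: Trace: p1 -y-> p4 -x-> p2 -x-> p2 -y-> p5 -x-> p3 -y-> p5 -x-> p3 -y-> p5 -x-> p3 -x-> p5  → end p5, rejected

2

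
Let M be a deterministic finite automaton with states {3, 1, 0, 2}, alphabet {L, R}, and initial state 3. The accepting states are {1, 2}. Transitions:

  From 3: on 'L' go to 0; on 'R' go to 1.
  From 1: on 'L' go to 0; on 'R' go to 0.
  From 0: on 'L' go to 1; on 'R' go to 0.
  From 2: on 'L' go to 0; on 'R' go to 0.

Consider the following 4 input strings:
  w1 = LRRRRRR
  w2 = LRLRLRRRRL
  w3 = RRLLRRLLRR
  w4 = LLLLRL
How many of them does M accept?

w1: Trace: 3 -L-> 0 -R-> 0 -R-> 0 -R-> 0 -R-> 0 -R-> 0 -R-> 0  → end 0, rejected
w2: Trace: 3 -L-> 0 -R-> 0 -L-> 1 -R-> 0 -L-> 1 -R-> 0 -R-> 0 -R-> 0 -R-> 0 -L-> 1  → end 1, accepted
w3: Trace: 3 -R-> 1 -R-> 0 -L-> 1 -L-> 0 -R-> 0 -R-> 0 -L-> 1 -L-> 0 -R-> 0 -R-> 0  → end 0, rejected
w4: Trace: 3 -L-> 0 -L-> 1 -L-> 0 -L-> 1 -R-> 0 -L-> 1  → end 1, accepted

2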